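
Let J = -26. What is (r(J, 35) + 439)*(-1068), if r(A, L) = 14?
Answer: -483804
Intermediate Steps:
(r(J, 35) + 439)*(-1068) = (14 + 439)*(-1068) = 453*(-1068) = -483804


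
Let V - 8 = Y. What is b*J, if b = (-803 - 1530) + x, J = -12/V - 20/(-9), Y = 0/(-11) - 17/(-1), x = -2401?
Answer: -206192/25 ≈ -8247.7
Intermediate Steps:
Y = 17 (Y = 0*(-1/11) - 17*(-1) = 0 + 17 = 17)
V = 25 (V = 8 + 17 = 25)
J = 392/225 (J = -12/25 - 20/(-9) = -12*1/25 - 20*(-⅑) = -12/25 + 20/9 = 392/225 ≈ 1.7422)
b = -4734 (b = (-803 - 1530) - 2401 = -2333 - 2401 = -4734)
b*J = -4734*392/225 = -206192/25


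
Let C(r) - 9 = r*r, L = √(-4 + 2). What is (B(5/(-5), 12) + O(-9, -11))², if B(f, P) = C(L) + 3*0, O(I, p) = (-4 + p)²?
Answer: 53824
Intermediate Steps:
L = I*√2 (L = √(-2) = I*√2 ≈ 1.4142*I)
C(r) = 9 + r² (C(r) = 9 + r*r = 9 + r²)
B(f, P) = 7 (B(f, P) = (9 + (I*√2)²) + 3*0 = (9 - 2) + 0 = 7 + 0 = 7)
(B(5/(-5), 12) + O(-9, -11))² = (7 + (-4 - 11)²)² = (7 + (-15)²)² = (7 + 225)² = 232² = 53824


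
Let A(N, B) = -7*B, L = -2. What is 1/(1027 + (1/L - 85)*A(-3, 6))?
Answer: 1/4618 ≈ 0.00021654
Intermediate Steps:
1/(1027 + (1/L - 85)*A(-3, 6)) = 1/(1027 + (1/(-2) - 85)*(-7*6)) = 1/(1027 + (-1/2 - 85)*(-42)) = 1/(1027 - 171/2*(-42)) = 1/(1027 + 3591) = 1/4618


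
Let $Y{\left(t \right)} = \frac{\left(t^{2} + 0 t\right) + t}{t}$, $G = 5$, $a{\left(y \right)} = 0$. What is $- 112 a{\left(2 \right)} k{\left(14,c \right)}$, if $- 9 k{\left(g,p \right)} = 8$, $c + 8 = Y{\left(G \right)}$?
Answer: $0$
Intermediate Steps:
$Y{\left(t \right)} = \frac{t + t^{2}}{t}$ ($Y{\left(t \right)} = \frac{\left(t^{2} + 0\right) + t}{t} = \frac{t^{2} + t}{t} = \frac{t + t^{2}}{t}$)
$c = -2$ ($c = -8 + \left(1 + 5\right) = -8 + 6 = -2$)
$k{\left(g,p \right)} = - \frac{8}{9}$ ($k{\left(g,p \right)} = \left(- \frac{1}{9}\right) 8 = - \frac{8}{9}$)
$- 112 a{\left(2 \right)} k{\left(14,c \right)} = \left(-112\right) 0 \left(- \frac{8}{9}\right) = 0 \left(- \frac{8}{9}\right) = 0$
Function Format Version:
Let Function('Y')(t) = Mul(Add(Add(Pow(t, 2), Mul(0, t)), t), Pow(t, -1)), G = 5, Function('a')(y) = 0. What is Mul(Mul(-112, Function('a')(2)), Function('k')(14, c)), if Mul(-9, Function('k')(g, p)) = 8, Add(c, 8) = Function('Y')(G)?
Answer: 0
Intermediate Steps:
Function('Y')(t) = Mul(Pow(t, -1), Add(t, Pow(t, 2))) (Function('Y')(t) = Mul(Add(Add(Pow(t, 2), 0), t), Pow(t, -1)) = Mul(Add(Pow(t, 2), t), Pow(t, -1)) = Mul(Add(t, Pow(t, 2)), Pow(t, -1)) = Mul(Pow(t, -1), Add(t, Pow(t, 2))))
c = -2 (c = Add(-8, Add(1, 5)) = Add(-8, 6) = -2)
Function('k')(g, p) = Rational(-8, 9) (Function('k')(g, p) = Mul(Rational(-1, 9), 8) = Rational(-8, 9))
Mul(Mul(-112, Function('a')(2)), Function('k')(14, c)) = Mul(Mul(-112, 0), Rational(-8, 9)) = Mul(0, Rational(-8, 9)) = 0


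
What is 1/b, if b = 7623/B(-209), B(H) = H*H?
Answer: 361/63 ≈ 5.7302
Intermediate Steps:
B(H) = H²
b = 63/361 (b = 7623/((-209)²) = 7623/43681 = 7623*(1/43681) = 63/361 ≈ 0.17452)
1/b = 1/(63/361) = 361/63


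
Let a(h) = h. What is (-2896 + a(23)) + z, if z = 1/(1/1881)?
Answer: -992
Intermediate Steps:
z = 1881 (z = 1/(1/1881) = 1881)
(-2896 + a(23)) + z = (-2896 + 23) + 1881 = -2873 + 1881 = -992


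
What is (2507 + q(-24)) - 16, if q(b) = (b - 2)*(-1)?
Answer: 2517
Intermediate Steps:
q(b) = 2 - b (q(b) = (-2 + b)*(-1) = 2 - b)
(2507 + q(-24)) - 16 = (2507 + (2 - 1*(-24))) - 16 = (2507 + (2 + 24)) - 16 = (2507 + 26) - 16 = 2533 - 16 = 2517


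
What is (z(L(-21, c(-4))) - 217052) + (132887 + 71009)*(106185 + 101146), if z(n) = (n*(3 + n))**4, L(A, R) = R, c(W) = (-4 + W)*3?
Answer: 106797872780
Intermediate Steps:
c(W) = -12 + 3*W
z(n) = n**4*(3 + n)**4
(z(L(-21, c(-4))) - 217052) + (132887 + 71009)*(106185 + 101146) = ((-12 + 3*(-4))**4*(3 + (-12 + 3*(-4)))**4 - 217052) + (132887 + 71009)*(106185 + 101146) = ((-12 - 12)**4*(3 + (-12 - 12))**4 - 217052) + 203896*207331 = ((-24)**4*(3 - 24)**4 - 217052) + 42273961576 = (331776*(-21)**4 - 217052) + 42273961576 = (331776*194481 - 217052) + 42273961576 = (64524128256 - 217052) + 42273961576 = 64523911204 + 42273961576 = 106797872780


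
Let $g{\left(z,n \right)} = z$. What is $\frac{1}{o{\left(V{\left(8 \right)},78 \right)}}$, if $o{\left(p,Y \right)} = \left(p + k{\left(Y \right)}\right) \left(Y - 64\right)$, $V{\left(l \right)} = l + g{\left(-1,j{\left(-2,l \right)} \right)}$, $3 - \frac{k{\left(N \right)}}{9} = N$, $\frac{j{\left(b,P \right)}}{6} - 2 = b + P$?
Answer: $- \frac{1}{9352} \approx -0.00010693$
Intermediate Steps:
$j{\left(b,P \right)} = 12 + 6 P + 6 b$ ($j{\left(b,P \right)} = 12 + 6 \left(b + P\right) = 12 + 6 \left(P + b\right) = 12 + \left(6 P + 6 b\right) = 12 + 6 P + 6 b$)
$k{\left(N \right)} = 27 - 9 N$
$V{\left(l \right)} = -1 + l$ ($V{\left(l \right)} = l - 1 = -1 + l$)
$o{\left(p,Y \right)} = \left(-64 + Y\right) \left(27 + p - 9 Y\right)$ ($o{\left(p,Y \right)} = \left(p - \left(-27 + 9 Y\right)\right) \left(Y - 64\right) = \left(27 + p - 9 Y\right) \left(-64 + Y\right) = \left(-64 + Y\right) \left(27 + p - 9 Y\right)$)
$\frac{1}{o{\left(V{\left(8 \right)},78 \right)}} = \frac{1}{-1728 - 64 \left(-1 + 8\right) - 9 \cdot 78^{2} + 603 \cdot 78 + 78 \left(-1 + 8\right)} = \frac{1}{-1728 - 448 - 54756 + 47034 + 78 \cdot 7} = \frac{1}{-1728 - 448 - 54756 + 47034 + 546} = \frac{1}{-9352} = - \frac{1}{9352}$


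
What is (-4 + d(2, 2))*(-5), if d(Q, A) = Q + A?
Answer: 0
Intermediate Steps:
d(Q, A) = A + Q
(-4 + d(2, 2))*(-5) = (-4 + (2 + 2))*(-5) = (-4 + 4)*(-5) = 0*(-5) = 0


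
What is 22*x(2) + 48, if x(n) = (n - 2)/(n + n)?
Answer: 48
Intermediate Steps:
x(n) = (-2 + n)/(2*n) (x(n) = (-2 + n)/((2*n)) = (-2 + n)*(1/(2*n)) = (-2 + n)/(2*n))
22*x(2) + 48 = 22*((½)*(-2 + 2)/2) + 48 = 22*((½)*(½)*0) + 48 = 22*0 + 48 = 0 + 48 = 48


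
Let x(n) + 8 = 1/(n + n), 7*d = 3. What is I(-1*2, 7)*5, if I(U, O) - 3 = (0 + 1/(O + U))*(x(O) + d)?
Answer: 15/2 ≈ 7.5000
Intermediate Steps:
d = 3/7 (d = (1/7)*3 = 3/7 ≈ 0.42857)
x(n) = -8 + 1/(2*n) (x(n) = -8 + 1/(n + n) = -8 + 1/(2*n))
I(U, O) = 3 + (-53/7 + 1/(2*O))/(O + U) (I(U, O) = 3 + (0 + 1/(O + U))*((-8 + 1/(2*O)) + 3/7) = 3 + (-53/7 + 1/(2*O))/(O + U))
I(-1*2, 7)*5 = ((1/14)*(7 + 2*7*(-53 + 21*7 + 21*(-1*2)))/(7*(7 - 1*2)))*5 = ((1/14)*(1/7)*(7 + 2*7*(-53 + 147 + 21*(-2)))/(7 - 2))*5 = ((1/14)*(1/7)*(7 + 2*7*(-53 + 147 - 42))/5)*5 = ((1/14)*(1/7)*(1/5)*(7 + 2*7*52))*5 = ((1/14)*(1/7)*(1/5)*(7 + 728))*5 = ((1/14)*(1/7)*(1/5)*735)*5 = (3/2)*5 = 15/2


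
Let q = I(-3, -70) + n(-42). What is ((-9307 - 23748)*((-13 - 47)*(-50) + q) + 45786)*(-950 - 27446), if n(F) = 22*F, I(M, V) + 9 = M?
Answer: 1936031726664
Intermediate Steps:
I(M, V) = -9 + M
q = -936 (q = (-9 - 3) + 22*(-42) = -12 - 924 = -936)
((-9307 - 23748)*((-13 - 47)*(-50) + q) + 45786)*(-950 - 27446) = ((-9307 - 23748)*((-13 - 47)*(-50) - 936) + 45786)*(-950 - 27446) = (-33055*(-60*(-50) - 936) + 45786)*(-28396) = (-33055*(3000 - 936) + 45786)*(-28396) = (-33055*2064 + 45786)*(-28396) = (-68225520 + 45786)*(-28396) = -68179734*(-28396) = 1936031726664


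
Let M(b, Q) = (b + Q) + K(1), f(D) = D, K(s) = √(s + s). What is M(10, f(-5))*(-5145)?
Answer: -25725 - 5145*√2 ≈ -33001.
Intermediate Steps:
K(s) = √2*√s (K(s) = √(2*s) = √2*√s)
M(b, Q) = Q + b + √2 (M(b, Q) = (b + Q) + √2*√1 = (Q + b) + √2*1 = (Q + b) + √2 = Q + b + √2)
M(10, f(-5))*(-5145) = (-5 + 10 + √2)*(-5145) = (5 + √2)*(-5145) = -25725 - 5145*√2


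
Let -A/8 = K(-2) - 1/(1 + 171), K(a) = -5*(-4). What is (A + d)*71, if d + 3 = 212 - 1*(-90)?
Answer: 424509/43 ≈ 9872.3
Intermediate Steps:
d = 299 (d = -3 + (212 - 1*(-90)) = -3 + (212 + 90) = -3 + 302 = 299)
K(a) = 20
A = -6878/43 (A = -8*(20 - 1/(1 + 171)) = -8*(20 - 1/172) = -8*3439/172 = -6878/43 ≈ -159.95)
(A + d)*71 = (-6878/43 + 299)*71 = (5979/43)*71 = 424509/43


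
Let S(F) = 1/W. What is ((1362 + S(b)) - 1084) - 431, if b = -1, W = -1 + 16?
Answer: -2294/15 ≈ -152.93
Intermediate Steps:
W = 15
S(F) = 1/15
((1362 + S(b)) - 1084) - 431 = ((1362 + 1/15) - 1084) - 431 = (20431/15 - 1084) - 431 = 4171/15 - 431 = -2294/15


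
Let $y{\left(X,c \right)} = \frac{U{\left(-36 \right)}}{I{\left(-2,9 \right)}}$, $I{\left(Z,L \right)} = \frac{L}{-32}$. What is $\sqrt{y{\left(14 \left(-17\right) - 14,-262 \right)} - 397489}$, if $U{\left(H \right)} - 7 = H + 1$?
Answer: $\frac{i \sqrt{3576505}}{3} \approx 630.39 i$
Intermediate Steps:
$I{\left(Z,L \right)} = - \frac{L}{32}$ ($I{\left(Z,L \right)} = L \left(- \frac{1}{32}\right) = - \frac{L}{32}$)
$U{\left(H \right)} = 8 + H$ ($U{\left(H \right)} = 7 + \left(H + 1\right) = 7 + \left(1 + H\right) = 8 + H$)
$y{\left(X,c \right)} = \frac{896}{9}$ ($y{\left(X,c \right)} = \frac{8 - 36}{\left(- \frac{1}{32}\right) 9} = - \frac{28}{- \frac{9}{32}} = \left(-28\right) \left(- \frac{32}{9}\right) = \frac{896}{9}$)
$\sqrt{y{\left(14 \left(-17\right) - 14,-262 \right)} - 397489} = \sqrt{\frac{896}{9} - 397489} = \sqrt{- \frac{3576505}{9}} = \frac{i \sqrt{3576505}}{3}$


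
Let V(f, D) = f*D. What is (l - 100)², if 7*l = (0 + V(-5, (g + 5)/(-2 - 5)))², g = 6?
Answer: 978125625/117649 ≈ 8313.9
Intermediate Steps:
V(f, D) = D*f
l = 3025/343 (l = (0 + ((6 + 5)/(-2 - 5))*(-5))²/7 = (0 + (11/(-7))*(-5))²/7 = (0 + (11*(-⅐))*(-5))²/7 = (0 - 11/7*(-5))²/7 = (0 + 55/7)²/7 = (55/7)²/7 = (⅐)*(3025/49) = 3025/343 ≈ 8.8192)
(l - 100)² = (3025/343 - 100)² = (-31275/343)² = 978125625/117649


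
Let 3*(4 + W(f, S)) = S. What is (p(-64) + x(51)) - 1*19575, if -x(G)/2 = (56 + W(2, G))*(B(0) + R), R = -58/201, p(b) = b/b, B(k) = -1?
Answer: -1299544/67 ≈ -19396.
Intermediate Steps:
W(f, S) = -4 + S/3
p(b) = 1
R = -58/201 (R = -58*1/201 = -58/201 ≈ -0.28856)
x(G) = 26936/201 + 518*G/603 (x(G) = -2*(56 + (-4 + G/3))*(-1 - 58/201) = -2*(52 + G/3)*(-259)/201 = -2*(-13468/201 - 259*G/603) = 26936/201 + 518*G/603)
(p(-64) + x(51)) - 1*19575 = (1 + (26936/201 + (518/603)*51)) - 1*19575 = (1 + (26936/201 + 8806/201)) - 19575 = (1 + 11914/67) - 19575 = 11981/67 - 19575 = -1299544/67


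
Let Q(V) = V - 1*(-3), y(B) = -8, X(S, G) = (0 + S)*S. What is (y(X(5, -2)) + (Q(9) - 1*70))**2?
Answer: 4356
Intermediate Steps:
X(S, G) = S**2 (X(S, G) = S*S = S**2)
Q(V) = 3 + V (Q(V) = V + 3 = 3 + V)
(y(X(5, -2)) + (Q(9) - 1*70))**2 = (-8 + ((3 + 9) - 1*70))**2 = (-8 + (12 - 70))**2 = (-8 - 58)**2 = (-66)**2 = 4356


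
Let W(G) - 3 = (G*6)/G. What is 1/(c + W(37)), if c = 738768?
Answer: 1/738777 ≈ 1.3536e-6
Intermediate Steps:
W(G) = 9 (W(G) = 3 + (G*6)/G = 3 + (6*G)/G = 3 + 6 = 9)
1/(c + W(37)) = 1/(738768 + 9) = 1/738777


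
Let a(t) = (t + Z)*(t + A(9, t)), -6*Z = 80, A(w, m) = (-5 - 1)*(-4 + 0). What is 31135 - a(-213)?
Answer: -11642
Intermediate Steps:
A(w, m) = 24 (A(w, m) = -6*(-4) = 24)
Z = -40/3 (Z = -⅙*80 = -40/3 ≈ -13.333)
a(t) = (24 + t)*(-40/3 + t) (a(t) = (t - 40/3)*(t + 24) = (-40/3 + t)*(24 + t) = (24 + t)*(-40/3 + t))
31135 - a(-213) = 31135 - (-320 + (-213)² + (32/3)*(-213)) = 31135 - (-320 + 45369 - 2272) = 31135 - 1*42777 = 31135 - 42777 = -11642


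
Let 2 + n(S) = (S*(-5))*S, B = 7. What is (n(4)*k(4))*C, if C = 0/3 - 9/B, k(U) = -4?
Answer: -2952/7 ≈ -421.71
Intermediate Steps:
C = -9/7 (C = 0/3 - 9/7 = 0*(⅓) - 9*⅐ = 0 - 9/7 = -9/7 ≈ -1.2857)
n(S) = -2 - 5*S² (n(S) = -2 + (S*(-5))*S = -2 + (-5*S)*S = -2 - 5*S²)
(n(4)*k(4))*C = ((-2 - 5*4²)*(-4))*(-9/7) = ((-2 - 5*16)*(-4))*(-9/7) = ((-2 - 80)*(-4))*(-9/7) = -82*(-4)*(-9/7) = 328*(-9/7) = -2952/7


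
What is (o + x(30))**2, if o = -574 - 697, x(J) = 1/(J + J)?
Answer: 5815435081/3600 ≈ 1.6154e+6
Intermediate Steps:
x(J) = 1/(2*J)
o = -1271
(o + x(30))**2 = (-1271 + (1/2)/30)**2 = (-1271 + (1/2)*(1/30))**2 = (-1271 + 1/60)**2 = (-76259/60)**2 = 5815435081/3600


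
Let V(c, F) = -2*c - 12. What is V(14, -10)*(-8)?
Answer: 320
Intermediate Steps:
V(c, F) = -12 - 2*c
V(14, -10)*(-8) = (-12 - 2*14)*(-8) = (-12 - 28)*(-8) = -40*(-8) = 320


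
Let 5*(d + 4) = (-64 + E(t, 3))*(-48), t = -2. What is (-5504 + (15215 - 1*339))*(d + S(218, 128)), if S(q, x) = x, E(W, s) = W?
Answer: 35501136/5 ≈ 7.1002e+6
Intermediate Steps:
d = 3148/5 (d = -4 + ((-64 - 2)*(-48))/5 = -4 + (-66*(-48))/5 = -4 + (1/5)*3168 = -4 + 3168/5 = 3148/5 ≈ 629.60)
(-5504 + (15215 - 1*339))*(d + S(218, 128)) = (-5504 + (15215 - 1*339))*(3148/5 + 128) = (-5504 + (15215 - 339))*(3788/5) = (-5504 + 14876)*(3788/5) = 9372*(3788/5) = 35501136/5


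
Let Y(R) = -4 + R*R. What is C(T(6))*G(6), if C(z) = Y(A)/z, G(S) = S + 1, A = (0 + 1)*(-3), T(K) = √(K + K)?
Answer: 35*√3/6 ≈ 10.104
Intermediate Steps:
T(K) = √2*√K (T(K) = √(2*K) = √2*√K)
A = -3 (A = 1*(-3) = -3)
G(S) = 1 + S
Y(R) = -4 + R²
C(z) = 5/z (C(z) = (-4 + (-3)²)/z = (-4 + 9)/z = 5/z)
C(T(6))*G(6) = (5/((√2*√6)))*(1 + 6) = (5/((2*√3)))*7 = (5*(√3/6))*7 = (5*√3/6)*7 = 35*√3/6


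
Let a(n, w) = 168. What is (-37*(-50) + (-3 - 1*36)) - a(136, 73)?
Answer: 1643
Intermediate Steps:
(-37*(-50) + (-3 - 1*36)) - a(136, 73) = (-37*(-50) + (-3 - 1*36)) - 1*168 = (1850 + (-3 - 36)) - 168 = (1850 - 39) - 168 = 1811 - 168 = 1643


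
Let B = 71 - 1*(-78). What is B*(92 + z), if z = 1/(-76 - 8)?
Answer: 1151323/84 ≈ 13706.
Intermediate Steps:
B = 149 (B = 71 + 78 = 149)
z = -1/84 (z = 1/(-84) = -1/84 ≈ -0.011905)
B*(92 + z) = 149*(92 - 1/84) = 149*(7727/84) = 1151323/84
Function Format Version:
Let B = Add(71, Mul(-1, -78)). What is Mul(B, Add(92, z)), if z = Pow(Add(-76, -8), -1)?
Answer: Rational(1151323, 84) ≈ 13706.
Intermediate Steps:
B = 149 (B = Add(71, 78) = 149)
z = Rational(-1, 84) (z = Pow(-84, -1) = Rational(-1, 84) ≈ -0.011905)
Mul(B, Add(92, z)) = Mul(149, Add(92, Rational(-1, 84))) = Mul(149, Rational(7727, 84)) = Rational(1151323, 84)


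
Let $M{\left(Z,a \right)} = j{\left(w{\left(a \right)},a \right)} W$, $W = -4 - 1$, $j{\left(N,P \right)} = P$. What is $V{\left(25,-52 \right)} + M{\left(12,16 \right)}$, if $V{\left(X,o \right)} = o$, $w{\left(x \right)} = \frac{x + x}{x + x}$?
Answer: $-132$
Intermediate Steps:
$w{\left(x \right)} = 1$ ($w{\left(x \right)} = \frac{2 x}{2 x} = 2 x \frac{1}{2 x} = 1$)
$W = -5$ ($W = -4 - 1 = -5$)
$M{\left(Z,a \right)} = - 5 a$ ($M{\left(Z,a \right)} = a \left(-5\right) = - 5 a$)
$V{\left(25,-52 \right)} + M{\left(12,16 \right)} = -52 - 80 = -132$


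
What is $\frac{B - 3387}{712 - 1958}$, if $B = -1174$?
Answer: $\frac{4561}{1246} \approx 3.6605$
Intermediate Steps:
$\frac{B - 3387}{712 - 1958} = \frac{-1174 - 3387}{712 - 1958} = - \frac{4561}{-1246} = \left(-4561\right) \left(- \frac{1}{1246}\right) = \frac{4561}{1246}$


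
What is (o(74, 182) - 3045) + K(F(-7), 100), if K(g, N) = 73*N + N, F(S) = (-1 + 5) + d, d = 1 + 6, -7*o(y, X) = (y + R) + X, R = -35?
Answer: 30264/7 ≈ 4323.4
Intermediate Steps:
o(y, X) = 5 - X/7 - y/7 (o(y, X) = -((y - 35) + X)/7 = -((-35 + y) + X)/7 = -(-35 + X + y)/7 = 5 - X/7 - y/7)
d = 7
F(S) = 11 (F(S) = (-1 + 5) + 7 = 4 + 7 = 11)
K(g, N) = 74*N
(o(74, 182) - 3045) + K(F(-7), 100) = ((5 - ⅐*182 - ⅐*74) - 3045) + 74*100 = ((5 - 26 - 74/7) - 3045) + 7400 = (-221/7 - 3045) + 7400 = -21536/7 + 7400 = 30264/7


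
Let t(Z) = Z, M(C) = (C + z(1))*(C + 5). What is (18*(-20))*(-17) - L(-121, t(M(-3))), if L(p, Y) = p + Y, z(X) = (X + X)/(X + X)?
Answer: 6245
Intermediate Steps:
z(X) = 1 (z(X) = (2*X)/((2*X)) = (2*X)*(1/(2*X)) = 1)
M(C) = (1 + C)*(5 + C) (M(C) = (C + 1)*(C + 5) = (1 + C)*(5 + C))
L(p, Y) = Y + p
(18*(-20))*(-17) - L(-121, t(M(-3))) = (18*(-20))*(-17) - ((5 + (-3)**2 + 6*(-3)) - 121) = -360*(-17) - ((5 + 9 - 18) - 121) = 6120 - (-4 - 121) = 6120 - 1*(-125) = 6120 + 125 = 6245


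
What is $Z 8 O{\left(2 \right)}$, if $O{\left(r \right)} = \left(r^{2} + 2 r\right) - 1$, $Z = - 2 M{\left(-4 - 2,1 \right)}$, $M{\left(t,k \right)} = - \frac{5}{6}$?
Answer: $\frac{280}{3} \approx 93.333$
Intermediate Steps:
$M{\left(t,k \right)} = - \frac{5}{6}$ ($M{\left(t,k \right)} = \left(-5\right) \frac{1}{6} = - \frac{5}{6}$)
$Z = \frac{5}{3}$ ($Z = \left(-2\right) \left(- \frac{5}{6}\right) = \frac{5}{3} \approx 1.6667$)
$O{\left(r \right)} = -1 + r^{2} + 2 r$
$Z 8 O{\left(2 \right)} = \frac{5}{3} \cdot 8 \left(-1 + 2^{2} + 2 \cdot 2\right) = \frac{40 \left(-1 + 4 + 4\right)}{3} = \frac{40}{3} \cdot 7 = \frac{280}{3}$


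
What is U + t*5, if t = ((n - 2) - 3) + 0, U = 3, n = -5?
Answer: -47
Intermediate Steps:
t = -10 (t = ((-5 - 2) - 3) + 0 = (-7 - 3) + 0 = -10 + 0 = -10)
U + t*5 = 3 - 10*5 = 3 - 50 = -47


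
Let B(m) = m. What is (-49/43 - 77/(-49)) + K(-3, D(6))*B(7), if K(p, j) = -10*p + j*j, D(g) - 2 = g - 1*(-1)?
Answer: 234007/301 ≈ 777.43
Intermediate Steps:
D(g) = 3 + g (D(g) = 2 + (g - 1*(-1)) = 2 + (g + 1) = 2 + (1 + g) = 3 + g)
K(p, j) = j² - 10*p (K(p, j) = -10*p + j² = j² - 10*p)
(-49/43 - 77/(-49)) + K(-3, D(6))*B(7) = (-49/43 - 77/(-49)) + ((3 + 6)² - 10*(-3))*7 = (-49*1/43 - 77*(-1/49)) + (9² + 30)*7 = (-49/43 + 11/7) + (81 + 30)*7 = 130/301 + 111*7 = 130/301 + 777 = 234007/301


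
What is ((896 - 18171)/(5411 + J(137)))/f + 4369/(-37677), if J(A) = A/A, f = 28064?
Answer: -73802770663/635830219904 ≈ -0.11607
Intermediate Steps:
J(A) = 1
((896 - 18171)/(5411 + J(137)))/f + 4369/(-37677) = ((896 - 18171)/(5411 + 1))/28064 + 4369/(-37677) = -17275/5412*(1/28064) + 4369*(-1/37677) = -17275*1/5412*(1/28064) - 4369/37677 = -17275/5412*1/28064 - 4369/37677 = -17275/151882368 - 4369/37677 = -73802770663/635830219904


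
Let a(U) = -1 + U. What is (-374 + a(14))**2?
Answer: 130321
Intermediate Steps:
(-374 + a(14))**2 = (-374 + (-1 + 14))**2 = (-374 + 13)**2 = (-361)**2 = 130321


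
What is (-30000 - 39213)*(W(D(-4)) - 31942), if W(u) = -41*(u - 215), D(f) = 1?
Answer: 1603526784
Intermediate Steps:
W(u) = 8815 - 41*u (W(u) = -41*(-215 + u) = 8815 - 41*u)
(-30000 - 39213)*(W(D(-4)) - 31942) = (-30000 - 39213)*((8815 - 41*1) - 31942) = -69213*((8815 - 41) - 31942) = -69213*(8774 - 31942) = -69213*(-23168) = 1603526784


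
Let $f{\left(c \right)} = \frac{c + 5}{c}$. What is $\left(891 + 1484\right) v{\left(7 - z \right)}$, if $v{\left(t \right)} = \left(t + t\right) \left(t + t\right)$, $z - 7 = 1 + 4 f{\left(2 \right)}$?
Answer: $2137500$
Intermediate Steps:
$f{\left(c \right)} = \frac{5 + c}{c}$
$z = 22$ ($z = 7 + \left(1 + 4 \frac{5 + 2}{2}\right) = 7 + \left(1 + 4 \cdot \frac{1}{2} \cdot 7\right) = 7 + \left(1 + 4 \cdot \frac{7}{2}\right) = 7 + \left(1 + 14\right) = 7 + 15 = 22$)
$v{\left(t \right)} = 4 t^{2}$ ($v{\left(t \right)} = 2 t 2 t = 4 t^{2}$)
$\left(891 + 1484\right) v{\left(7 - z \right)} = \left(891 + 1484\right) 4 \left(7 - 22\right)^{2} = 2375 \cdot 4 \left(7 - 22\right)^{2} = 2375 \cdot 4 \left(-15\right)^{2} = 2375 \cdot 4 \cdot 225 = 2375 \cdot 900 = 2137500$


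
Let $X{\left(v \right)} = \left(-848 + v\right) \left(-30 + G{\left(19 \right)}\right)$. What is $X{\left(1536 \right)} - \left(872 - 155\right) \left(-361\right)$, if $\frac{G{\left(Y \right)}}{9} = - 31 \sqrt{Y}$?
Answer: $238197 - 191952 \sqrt{19} \approx -5.985 \cdot 10^{5}$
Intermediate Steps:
$G{\left(Y \right)} = - 279 \sqrt{Y}$ ($G{\left(Y \right)} = 9 \left(- 31 \sqrt{Y}\right) = - 279 \sqrt{Y}$)
$X{\left(v \right)} = \left(-848 + v\right) \left(-30 - 279 \sqrt{19}\right)$
$X{\left(1536 \right)} - \left(872 - 155\right) \left(-361\right) = \left(25440 - 46080 + 236592 \sqrt{19} - 428544 \sqrt{19}\right) - \left(872 - 155\right) \left(-361\right) = \left(25440 - 46080 + 236592 \sqrt{19} - 428544 \sqrt{19}\right) - 717 \left(-361\right) = \left(-20640 - 191952 \sqrt{19}\right) - -258837 = \left(-20640 - 191952 \sqrt{19}\right) + 258837 = 238197 - 191952 \sqrt{19}$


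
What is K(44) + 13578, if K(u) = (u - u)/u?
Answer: 13578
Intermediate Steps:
K(u) = 0 (K(u) = 0/u = 0)
K(44) + 13578 = 0 + 13578 = 13578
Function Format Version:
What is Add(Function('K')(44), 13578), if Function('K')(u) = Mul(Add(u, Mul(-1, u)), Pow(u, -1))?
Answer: 13578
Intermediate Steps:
Function('K')(u) = 0 (Function('K')(u) = Mul(0, Pow(u, -1)) = 0)
Add(Function('K')(44), 13578) = Add(0, 13578) = 13578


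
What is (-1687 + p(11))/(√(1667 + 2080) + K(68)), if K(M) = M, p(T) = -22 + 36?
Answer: -113764/877 + 1673*√3747/877 ≈ -12.948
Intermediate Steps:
p(T) = 14
(-1687 + p(11))/(√(1667 + 2080) + K(68)) = (-1687 + 14)/(√(1667 + 2080) + 68) = -1673/(√3747 + 68) = -1673/(68 + √3747)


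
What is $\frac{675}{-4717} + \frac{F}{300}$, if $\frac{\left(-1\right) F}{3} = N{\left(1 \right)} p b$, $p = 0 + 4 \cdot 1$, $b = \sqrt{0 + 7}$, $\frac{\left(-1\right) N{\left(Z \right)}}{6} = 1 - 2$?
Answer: $- \frac{675}{4717} - \frac{6 \sqrt{7}}{25} \approx -0.77808$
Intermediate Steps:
$N{\left(Z \right)} = 6$ ($N{\left(Z \right)} = - 6 \left(1 - 2\right) = \left(-6\right) \left(-1\right) = 6$)
$b = \sqrt{7} \approx 2.6458$
$p = 4$ ($p = 0 + 4 = 4$)
$F = - 72 \sqrt{7}$ ($F = - 3 \cdot 6 \cdot 4 \sqrt{7} = - 3 \cdot 24 \sqrt{7} = - 72 \sqrt{7} \approx -190.49$)
$\frac{675}{-4717} + \frac{F}{300} = \frac{675}{-4717} + \frac{\left(-72\right) \sqrt{7}}{300} = 675 \left(- \frac{1}{4717}\right) + - 72 \sqrt{7} \cdot \frac{1}{300} = - \frac{675}{4717} - \frac{6 \sqrt{7}}{25}$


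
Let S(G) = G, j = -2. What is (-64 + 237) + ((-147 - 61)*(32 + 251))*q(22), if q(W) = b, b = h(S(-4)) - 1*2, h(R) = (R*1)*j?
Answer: -353011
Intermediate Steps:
h(R) = -2*R (h(R) = (R*1)*(-2) = R*(-2) = -2*R)
b = 6 (b = -2*(-4) - 1*2 = 8 - 2 = 6)
q(W) = 6
(-64 + 237) + ((-147 - 61)*(32 + 251))*q(22) = (-64 + 237) + ((-147 - 61)*(32 + 251))*6 = 173 - 208*283*6 = 173 - 58864*6 = 173 - 353184 = -353011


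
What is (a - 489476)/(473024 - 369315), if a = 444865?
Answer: -44611/103709 ≈ -0.43016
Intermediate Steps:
(a - 489476)/(473024 - 369315) = (444865 - 489476)/(473024 - 369315) = -44611/103709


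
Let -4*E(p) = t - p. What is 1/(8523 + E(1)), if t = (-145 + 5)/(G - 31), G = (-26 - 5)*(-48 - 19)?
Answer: 4092/34877209 ≈ 0.00011733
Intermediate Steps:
G = 2077 (G = -31*(-67) = 2077)
t = -70/1023 (t = (-145 + 5)/(2077 - 31) = -140/2046 = -140*1/2046 = -70/1023 ≈ -0.068426)
E(p) = 35/2046 + p/4 (E(p) = -(-70/1023 - p)/4 = 35/2046 + p/4)
1/(8523 + E(1)) = 1/(8523 + (35/2046 + (¼)*1)) = 1/(8523 + (35/2046 + ¼)) = 1/(8523 + 1093/4092) = 1/(34877209/4092) = 4092/34877209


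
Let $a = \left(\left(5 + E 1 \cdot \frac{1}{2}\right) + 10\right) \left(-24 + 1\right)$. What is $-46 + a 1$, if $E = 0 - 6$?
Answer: $-322$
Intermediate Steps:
$E = -6$ ($E = 0 - 6 = -6$)
$a = -276$ ($a = \left(\left(5 - 6 \cdot 1 \cdot \frac{1}{2}\right) + 10\right) \left(-24 + 1\right) = \left(\left(5 - 6 \cdot 1 \cdot \frac{1}{2}\right) + 10\right) \left(-23\right) = \left(\left(5 - 3\right) + 10\right) \left(-23\right) = \left(2 + 10\right) \left(-23\right) = 12 \left(-23\right) = -276$)
$-46 + a 1 = -46 - 276 = -322$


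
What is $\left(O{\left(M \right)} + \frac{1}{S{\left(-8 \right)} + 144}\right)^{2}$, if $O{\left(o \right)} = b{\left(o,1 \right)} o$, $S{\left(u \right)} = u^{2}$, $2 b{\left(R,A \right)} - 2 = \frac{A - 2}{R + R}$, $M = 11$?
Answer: $\frac{5004169}{43264} \approx 115.67$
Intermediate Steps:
$b{\left(R,A \right)} = 1 + \frac{-2 + A}{4 R}$ ($b{\left(R,A \right)} = 1 + \frac{\left(A - 2\right) \frac{1}{R + R}}{2} = 1 + \frac{\left(-2 + A\right) \frac{1}{2 R}}{2} = 1 + \frac{\frac{1}{2} \frac{1}{R} \left(-2 + A\right)}{2} = 1 + \frac{-2 + A}{4 R}$)
$O{\left(o \right)} = - \frac{1}{4} + o$ ($O{\left(o \right)} = \frac{-2 + 1 + 4 o}{4 o} o = \frac{-1 + 4 o}{4 o} o = - \frac{1}{4} + o$)
$\left(O{\left(M \right)} + \frac{1}{S{\left(-8 \right)} + 144}\right)^{2} = \left(\left(- \frac{1}{4} + 11\right) + \frac{1}{\left(-8\right)^{2} + 144}\right)^{2} = \left(\frac{43}{4} + \frac{1}{64 + 144}\right)^{2} = \left(\frac{43}{4} + \frac{1}{208}\right)^{2} = \left(\frac{2237}{208}\right)^{2} = \frac{5004169}{43264}$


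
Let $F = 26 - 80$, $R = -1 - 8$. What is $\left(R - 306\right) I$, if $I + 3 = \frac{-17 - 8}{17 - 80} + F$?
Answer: $17830$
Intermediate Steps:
$R = -9$ ($R = -1 - 8 = -9$)
$F = -54$ ($F = 26 - 80 = -54$)
$I = - \frac{3566}{63}$ ($I = -3 - \left(54 - \frac{-17 - 8}{17 - 80}\right) = -3 - \left(54 + \frac{25}{-63}\right) = -3 - \frac{3377}{63} = - \frac{3566}{63} \approx -56.603$)
$\left(R - 306\right) I = \left(-9 - 306\right) \left(- \frac{3566}{63}\right) = \left(-315\right) \left(- \frac{3566}{63}\right) = 17830$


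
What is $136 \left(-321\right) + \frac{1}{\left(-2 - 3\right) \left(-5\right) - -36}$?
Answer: $- \frac{2663015}{61} \approx -43656.0$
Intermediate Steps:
$136 \left(-321\right) + \frac{1}{\left(-2 - 3\right) \left(-5\right) - -36} = -43656 + \frac{1}{\left(-5\right) \left(-5\right) + \left(-159 + 195\right)} = -43656 + \frac{1}{25 + 36} = -43656 + \frac{1}{61} = - \frac{2663015}{61}$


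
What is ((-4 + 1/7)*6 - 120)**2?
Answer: 1004004/49 ≈ 20490.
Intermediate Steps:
((-4 + 1/7)*6 - 120)**2 = (-27/7*6 - 120)**2 = (-162/7 - 120)**2 = (-1002/7)**2 = 1004004/49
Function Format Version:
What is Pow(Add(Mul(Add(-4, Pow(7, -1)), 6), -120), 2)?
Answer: Rational(1004004, 49) ≈ 20490.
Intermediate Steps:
Pow(Add(Mul(Add(-4, Pow(7, -1)), 6), -120), 2) = Pow(Add(Mul(Add(-4, Rational(1, 7)), 6), -120), 2) = Pow(Add(Mul(Rational(-27, 7), 6), -120), 2) = Pow(Add(Rational(-162, 7), -120), 2) = Pow(Rational(-1002, 7), 2) = Rational(1004004, 49)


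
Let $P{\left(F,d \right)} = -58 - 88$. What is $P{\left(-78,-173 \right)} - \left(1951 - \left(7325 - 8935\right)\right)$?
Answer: $-3707$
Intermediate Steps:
$P{\left(F,d \right)} = -146$
$P{\left(-78,-173 \right)} - \left(1951 - \left(7325 - 8935\right)\right) = -146 - \left(1951 - \left(7325 - 8935\right)\right) = -146 - \left(1951 - -1610\right) = -146 - \left(1951 + 1610\right) = -146 - 3561 = -3707$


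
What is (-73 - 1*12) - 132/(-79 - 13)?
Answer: -1922/23 ≈ -83.565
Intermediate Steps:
(-73 - 1*12) - 132/(-79 - 13) = (-73 - 12) - 132/(-92) = -85 - 132*(-1/92) = -85 + 33/23 = -1922/23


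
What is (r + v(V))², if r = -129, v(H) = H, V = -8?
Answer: 18769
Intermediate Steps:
(r + v(V))² = (-129 - 8)² = (-137)² = 18769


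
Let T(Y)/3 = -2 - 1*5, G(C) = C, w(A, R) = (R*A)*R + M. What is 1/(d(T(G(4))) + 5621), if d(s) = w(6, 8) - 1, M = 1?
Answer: 1/6005 ≈ 0.00016653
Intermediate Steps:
w(A, R) = 1 + A*R² (w(A, R) = (R*A)*R + 1 = (A*R)*R + 1 = A*R² + 1 = 1 + A*R²)
T(Y) = -21 (T(Y) = 3*(-2 - 1*5) = 3*(-2 - 5) = 3*(-7) = -21)
d(s) = 384 (d(s) = (1 + 6*8²) - 1 = (1 + 6*64) - 1 = (1 + 384) - 1 = 385 - 1 = 384)
1/(d(T(G(4))) + 5621) = 1/(384 + 5621) = 1/6005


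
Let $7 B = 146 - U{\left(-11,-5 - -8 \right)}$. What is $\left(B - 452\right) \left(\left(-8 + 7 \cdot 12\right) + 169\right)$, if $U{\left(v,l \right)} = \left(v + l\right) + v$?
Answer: $-104965$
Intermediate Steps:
$U{\left(v,l \right)} = l + 2 v$ ($U{\left(v,l \right)} = \left(l + v\right) + v = l + 2 v$)
$B = \frac{165}{7}$ ($B = \frac{146 - \left(\left(-5 - -8\right) + 2 \left(-11\right)\right)}{7} = \frac{146 - \left(\left(-5 + 8\right) - 22\right)}{7} = \frac{146 - \left(3 - 22\right)}{7} = \frac{146 - -19}{7} = \frac{146 + 19}{7} = \frac{1}{7} \cdot 165 = \frac{165}{7} \approx 23.571$)
$\left(B - 452\right) \left(\left(-8 + 7 \cdot 12\right) + 169\right) = \left(\frac{165}{7} - 452\right) \left(\left(-8 + 7 \cdot 12\right) + 169\right) = - \frac{2999 \left(\left(-8 + 84\right) + 169\right)}{7} = - \frac{2999 \left(76 + 169\right)}{7} = \left(- \frac{2999}{7}\right) 245 = -104965$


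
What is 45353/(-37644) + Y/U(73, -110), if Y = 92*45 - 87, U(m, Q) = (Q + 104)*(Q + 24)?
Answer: 5382041/809346 ≈ 6.6499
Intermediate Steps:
U(m, Q) = (24 + Q)*(104 + Q) (U(m, Q) = (104 + Q)*(24 + Q) = (24 + Q)*(104 + Q))
Y = 4053 (Y = 4140 - 87 = 4053)
45353/(-37644) + Y/U(73, -110) = 45353/(-37644) + 4053/(2496 + (-110)² + 128*(-110)) = 45353*(-1/37644) + 4053/(2496 + 12100 - 14080) = -45353/37644 + 4053/516 = -45353/37644 + 4053*(1/516) = -45353/37644 + 1351/172 = 5382041/809346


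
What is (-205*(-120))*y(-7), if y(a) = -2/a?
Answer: 49200/7 ≈ 7028.6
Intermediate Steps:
(-205*(-120))*y(-7) = (-205*(-120))*(-2/(-7)) = 24600*(-2*(-⅐)) = 24600*(2/7) = 49200/7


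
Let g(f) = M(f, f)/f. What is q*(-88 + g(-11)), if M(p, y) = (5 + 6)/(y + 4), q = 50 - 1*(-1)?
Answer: -31365/7 ≈ -4480.7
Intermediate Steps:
q = 51 (q = 50 + 1 = 51)
M(p, y) = 11/(4 + y)
g(f) = 11/(f*(4 + f)) (g(f) = (11/(4 + f))/f = 11/(f*(4 + f)))
q*(-88 + g(-11)) = 51*(-88 + 11/(-11*(4 - 11))) = 51*(-88 + 11*(-1/11)/(-7)) = 51*(-88 + 11*(-1/11)*(-1/7)) = 51*(-88 + 1/7) = 51*(-615/7) = -31365/7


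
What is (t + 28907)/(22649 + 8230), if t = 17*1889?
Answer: 6780/3431 ≈ 1.9761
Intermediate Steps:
t = 32113
(t + 28907)/(22649 + 8230) = (32113 + 28907)/(22649 + 8230) = 61020/30879 = 61020*(1/30879) = 6780/3431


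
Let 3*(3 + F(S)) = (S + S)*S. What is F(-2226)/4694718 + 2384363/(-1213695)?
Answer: -48874931237/38761603830 ≈ -1.2609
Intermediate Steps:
F(S) = -3 + 2*S²/3 (F(S) = -3 + ((S + S)*S)/3 = -3 + ((2*S)*S)/3 = -3 + (2*S²)/3 = -3 + 2*S²/3)
F(-2226)/4694718 + 2384363/(-1213695) = (-3 + (⅔)*(-2226)²)/4694718 + 2384363/(-1213695) = (-3 + (⅔)*4955076)*(1/4694718) + 2384363*(-1/1213695) = (-3 + 3303384)*(1/4694718) - 2384363/1213695 = 3303381*(1/4694718) - 2384363/1213695 = 1101127/1564906 - 2384363/1213695 = -48874931237/38761603830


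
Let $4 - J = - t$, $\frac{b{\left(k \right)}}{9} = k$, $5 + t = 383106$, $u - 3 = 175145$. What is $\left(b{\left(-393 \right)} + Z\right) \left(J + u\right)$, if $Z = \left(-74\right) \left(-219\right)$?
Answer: $7072507257$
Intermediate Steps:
$u = 175148$ ($u = 3 + 175145 = 175148$)
$t = 383101$ ($t = -5 + 383106 = 383101$)
$b{\left(k \right)} = 9 k$
$Z = 16206$
$J = 383105$ ($J = 4 - \left(-1\right) 383101 = 4 - -383101 = 4 + 383101 = 383105$)
$\left(b{\left(-393 \right)} + Z\right) \left(J + u\right) = \left(9 \left(-393\right) + 16206\right) \left(383105 + 175148\right) = \left(-3537 + 16206\right) 558253 = 12669 \cdot 558253 = 7072507257$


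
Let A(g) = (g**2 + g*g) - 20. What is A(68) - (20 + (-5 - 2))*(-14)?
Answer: 9410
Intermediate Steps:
A(g) = -20 + 2*g**2 (A(g) = (g**2 + g**2) - 20 = 2*g**2 - 20 = -20 + 2*g**2)
A(68) - (20 + (-5 - 2))*(-14) = (-20 + 2*68**2) - (20 + (-5 - 2))*(-14) = (-20 + 2*4624) - (20 - 7)*(-14) = (-20 + 9248) - 13*(-14) = 9228 - 1*(-182) = 9228 + 182 = 9410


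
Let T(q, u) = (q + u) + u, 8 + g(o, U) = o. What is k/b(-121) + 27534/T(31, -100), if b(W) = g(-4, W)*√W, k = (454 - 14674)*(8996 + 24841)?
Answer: -2118/13 - 40096845*I/11 ≈ -162.92 - 3.6452e+6*I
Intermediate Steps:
g(o, U) = -8 + o
k = -481162140 (k = -14220*33837 = -481162140)
T(q, u) = q + 2*u
b(W) = -12*√W (b(W) = (-8 - 4)*√W = -12*√W)
k/b(-121) + 27534/T(31, -100) = -481162140*I/132 + 27534/(31 + 2*(-100)) = -481162140*I/132 + 27534/(31 - 200) = -481162140*I/132 + 27534/(-169) = -40096845*I/11 + 27534*(-1/169) = -40096845*I/11 - 2118/13 = -2118/13 - 40096845*I/11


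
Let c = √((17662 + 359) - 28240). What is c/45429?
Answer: I*√10219/45429 ≈ 0.0022252*I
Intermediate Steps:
c = I*√10219 (c = √(18021 - 28240) = √(-10219) = I*√10219 ≈ 101.09*I)
c/45429 = (I*√10219)/45429 = (I*√10219)*(1/45429) = I*√10219/45429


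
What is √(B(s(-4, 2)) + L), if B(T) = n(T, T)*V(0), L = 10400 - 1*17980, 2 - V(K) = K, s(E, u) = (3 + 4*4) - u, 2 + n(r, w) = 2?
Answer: 2*I*√1895 ≈ 87.063*I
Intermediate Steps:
n(r, w) = 0 (n(r, w) = -2 + 2 = 0)
s(E, u) = 19 - u (s(E, u) = (3 + 16) - u = 19 - u)
V(K) = 2 - K
L = -7580 (L = 10400 - 17980 = -7580)
B(T) = 0 (B(T) = 0*(2 - 1*0) = 0*(2 + 0) = 0*2 = 0)
√(B(s(-4, 2)) + L) = √(0 - 7580) = √(-7580) = 2*I*√1895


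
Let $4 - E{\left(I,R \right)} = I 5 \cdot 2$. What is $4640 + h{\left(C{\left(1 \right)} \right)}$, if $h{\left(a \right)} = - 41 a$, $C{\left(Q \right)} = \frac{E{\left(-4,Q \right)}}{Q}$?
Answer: $2836$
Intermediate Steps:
$E{\left(I,R \right)} = 4 - 10 I$ ($E{\left(I,R \right)} = 4 - I 5 \cdot 2 = 4 - 5 I 2 = 4 - 10 I$)
$C{\left(Q \right)} = \frac{44}{Q}$ ($C{\left(Q \right)} = \frac{4 - -40}{Q} = \frac{4 + 40}{Q} = \frac{44}{Q}$)
$4640 + h{\left(C{\left(1 \right)} \right)} = 4640 - 41 \cdot \frac{44}{1} = 4640 - 41 \cdot 44 \cdot 1 = 4640 - 1804 = 2836$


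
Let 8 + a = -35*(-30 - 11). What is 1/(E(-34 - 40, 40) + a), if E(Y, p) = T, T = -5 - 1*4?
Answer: 1/1418 ≈ 0.00070522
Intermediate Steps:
T = -9 (T = -5 - 4 = -9)
E(Y, p) = -9
a = 1427 (a = -8 - 35*(-30 - 11) = -8 - 35*(-41) = -8 + 1435 = 1427)
1/(E(-34 - 40, 40) + a) = 1/(-9 + 1427) = 1/1418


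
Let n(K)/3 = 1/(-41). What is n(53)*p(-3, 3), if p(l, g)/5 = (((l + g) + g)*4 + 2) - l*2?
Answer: -300/41 ≈ -7.3171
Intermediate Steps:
p(l, g) = 10 + 10*l + 40*g (p(l, g) = 5*((((l + g) + g)*4 + 2) - l*2) = 5*((((g + l) + g)*4 + 2) - 2*l) = 5*(((l + 2*g)*4 + 2) - 2*l) = 5*(((4*l + 8*g) + 2) - 2*l) = 5*((2 + 4*l + 8*g) - 2*l) = 5*(2 + 2*l + 8*g) = 10 + 10*l + 40*g)
n(K) = -3/41 (n(K) = 3/(-41) = 3*(-1/41) = -3/41)
n(53)*p(-3, 3) = -3*(10 + 10*(-3) + 40*3)/41 = -3*(10 - 30 + 120)/41 = -3/41*100 = -300/41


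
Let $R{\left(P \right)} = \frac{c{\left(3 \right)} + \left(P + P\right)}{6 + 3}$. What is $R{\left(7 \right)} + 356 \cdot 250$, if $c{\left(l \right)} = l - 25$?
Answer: $\frac{800992}{9} \approx 88999.0$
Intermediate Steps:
$c{\left(l \right)} = -25 + l$ ($c{\left(l \right)} = l - 25 = -25 + l$)
$R{\left(P \right)} = - \frac{22}{9} + \frac{2 P}{9}$ ($R{\left(P \right)} = \frac{\left(-25 + 3\right) + \left(P + P\right)}{6 + 3} = \frac{-22 + 2 P}{9} = \left(-22 + 2 P\right) \frac{1}{9} = - \frac{22}{9} + \frac{2 P}{9}$)
$R{\left(7 \right)} + 356 \cdot 250 = \left(- \frac{22}{9} + \frac{2}{9} \cdot 7\right) + 356 \cdot 250 = \left(- \frac{22}{9} + \frac{14}{9}\right) + 89000 = - \frac{8}{9} + 89000 = \frac{800992}{9}$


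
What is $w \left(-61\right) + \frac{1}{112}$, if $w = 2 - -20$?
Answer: $- \frac{150303}{112} \approx -1342.0$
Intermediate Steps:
$w = 22$ ($w = 2 + 20 = 22$)
$w \left(-61\right) + \frac{1}{112} = 22 \left(-61\right) + \frac{1}{112} = -1342 + \frac{1}{112} = - \frac{150303}{112}$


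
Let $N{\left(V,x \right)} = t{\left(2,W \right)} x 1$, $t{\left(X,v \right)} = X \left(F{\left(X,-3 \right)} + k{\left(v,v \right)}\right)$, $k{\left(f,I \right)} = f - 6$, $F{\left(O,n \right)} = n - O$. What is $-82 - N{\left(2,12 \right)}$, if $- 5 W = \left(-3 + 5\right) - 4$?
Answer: $\frac{862}{5} \approx 172.4$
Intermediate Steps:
$k{\left(f,I \right)} = -6 + f$ ($k{\left(f,I \right)} = f - 6 = -6 + f$)
$W = \frac{2}{5}$ ($W = - \frac{\left(-3 + 5\right) - 4}{5} = - \frac{2 - 4}{5} = \left(- \frac{1}{5}\right) \left(-2\right) = \frac{2}{5} \approx 0.4$)
$t{\left(X,v \right)} = X \left(-9 + v - X\right)$ ($t{\left(X,v \right)} = X \left(\left(-3 - X\right) + \left(-6 + v\right)\right) = X \left(-9 + v - X\right)$)
$N{\left(V,x \right)} = - \frac{106 x}{5}$ ($N{\left(V,x \right)} = 2 \left(-9 + \frac{2}{5} - 2\right) x 1 = 2 \left(- \frac{53}{5}\right) x 1 = - \frac{106 x}{5} \cdot 1 = - \frac{106 x}{5}$)
$-82 - N{\left(2,12 \right)} = -82 - \left(- \frac{106}{5}\right) 12 = -82 - - \frac{1272}{5} = -82 + \frac{1272}{5} = \frac{862}{5}$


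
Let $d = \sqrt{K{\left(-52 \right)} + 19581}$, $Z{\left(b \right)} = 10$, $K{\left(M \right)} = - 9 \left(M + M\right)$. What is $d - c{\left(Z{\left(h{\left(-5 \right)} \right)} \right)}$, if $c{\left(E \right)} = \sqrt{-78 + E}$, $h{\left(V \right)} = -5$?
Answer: $\sqrt{20517} - 2 i \sqrt{17} \approx 143.24 - 8.2462 i$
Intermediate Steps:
$K{\left(M \right)} = - 18 M$ ($K{\left(M \right)} = - 9 \cdot 2 M = - 18 M$)
$d = \sqrt{20517}$ ($d = \sqrt{\left(-18\right) \left(-52\right) + 19581} = \sqrt{936 + 19581} = \sqrt{20517} \approx 143.24$)
$d - c{\left(Z{\left(h{\left(-5 \right)} \right)} \right)} = \sqrt{20517} - \sqrt{-78 + 10} = \sqrt{20517} - \sqrt{-68} = \sqrt{20517} - 2 i \sqrt{17}$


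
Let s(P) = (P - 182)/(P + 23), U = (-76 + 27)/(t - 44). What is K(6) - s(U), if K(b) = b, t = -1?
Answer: 14645/1084 ≈ 13.510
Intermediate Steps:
U = 49/45 (U = (-76 + 27)/(-1 - 44) = -49/(-45) = -49*(-1/45) = 49/45 ≈ 1.0889)
s(P) = (-182 + P)/(23 + P)
K(6) - s(U) = 6 - (-182 + 49/45)/(23 + 49/45) = 6 - (-8141)/(1084/45*45) = 6 - 45*(-8141)/(1084*45) = 6 - 1*(-8141/1084) = 6 + 8141/1084 = 14645/1084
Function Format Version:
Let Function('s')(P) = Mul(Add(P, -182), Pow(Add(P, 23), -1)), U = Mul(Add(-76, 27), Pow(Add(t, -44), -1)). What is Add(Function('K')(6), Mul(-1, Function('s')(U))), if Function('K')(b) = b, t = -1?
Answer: Rational(14645, 1084) ≈ 13.510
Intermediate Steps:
U = Rational(49, 45) (U = Mul(Add(-76, 27), Pow(Add(-1, -44), -1)) = Mul(-49, Pow(-45, -1)) = Mul(-49, Rational(-1, 45)) = Rational(49, 45) ≈ 1.0889)
Function('s')(P) = Mul(Pow(Add(23, P), -1), Add(-182, P)) (Function('s')(P) = Mul(Add(-182, P), Pow(Add(23, P), -1)) = Mul(Pow(Add(23, P), -1), Add(-182, P)))
Add(Function('K')(6), Mul(-1, Function('s')(U))) = Add(6, Mul(-1, Mul(Pow(Add(23, Rational(49, 45)), -1), Add(-182, Rational(49, 45))))) = Add(6, Mul(-1, Mul(Pow(Rational(1084, 45), -1), Rational(-8141, 45)))) = Add(6, Mul(-1, Mul(Rational(45, 1084), Rational(-8141, 45)))) = Add(6, Mul(-1, Rational(-8141, 1084))) = Add(6, Rational(8141, 1084)) = Rational(14645, 1084)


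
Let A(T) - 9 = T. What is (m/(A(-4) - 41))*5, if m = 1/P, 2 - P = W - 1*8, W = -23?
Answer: -5/1188 ≈ -0.0042088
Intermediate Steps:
A(T) = 9 + T
P = 33 (P = 2 - (-23 - 1*8) = 2 - (-23 - 8) = 2 - 1*(-31) = 2 + 31 = 33)
m = 1/33 ≈ 0.030303
(m/(A(-4) - 41))*5 = ((1/33)/((9 - 4) - 41))*5 = ((1/33)/(5 - 41))*5 = ((1/33)/(-36))*5 = -1/36*1/33*5 = -1/1188*5 = -5/1188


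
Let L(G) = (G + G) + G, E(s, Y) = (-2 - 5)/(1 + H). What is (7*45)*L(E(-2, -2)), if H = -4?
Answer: 2205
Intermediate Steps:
E(s, Y) = 7/3 (E(s, Y) = (-2 - 5)/(1 - 4) = -7/(-3) = -7*(-⅓) = 7/3)
L(G) = 3*G (L(G) = 2*G + G = 3*G)
(7*45)*L(E(-2, -2)) = (7*45)*(3*(7/3)) = 315*7 = 2205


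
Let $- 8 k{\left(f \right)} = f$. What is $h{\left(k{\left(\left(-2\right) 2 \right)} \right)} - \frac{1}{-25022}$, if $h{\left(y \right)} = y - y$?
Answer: $\frac{1}{25022} \approx 3.9965 \cdot 10^{-5}$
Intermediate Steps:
$k{\left(f \right)} = - \frac{f}{8}$
$h{\left(y \right)} = 0$
$h{\left(k{\left(\left(-2\right) 2 \right)} \right)} - \frac{1}{-25022} = 0 - \frac{1}{-25022} = 0 - - \frac{1}{25022} = 0 + \frac{1}{25022} = \frac{1}{25022}$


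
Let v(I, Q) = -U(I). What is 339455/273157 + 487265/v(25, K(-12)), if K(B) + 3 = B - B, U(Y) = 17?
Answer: -133094074870/4643669 ≈ -28661.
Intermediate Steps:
K(B) = -3 (K(B) = -3 + (B - B) = -3 + 0 = -3)
v(I, Q) = -17 (v(I, Q) = -1*17 = -17)
339455/273157 + 487265/v(25, K(-12)) = 339455/273157 + 487265/(-17) = 339455*(1/273157) + 487265*(-1/17) = 339455/273157 - 487265/17 = -133094074870/4643669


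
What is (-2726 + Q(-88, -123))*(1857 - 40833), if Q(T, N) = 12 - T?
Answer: 102350976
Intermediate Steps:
(-2726 + Q(-88, -123))*(1857 - 40833) = (-2726 + (12 - 1*(-88)))*(1857 - 40833) = (-2726 + (12 + 88))*(-38976) = (-2726 + 100)*(-38976) = -2626*(-38976) = 102350976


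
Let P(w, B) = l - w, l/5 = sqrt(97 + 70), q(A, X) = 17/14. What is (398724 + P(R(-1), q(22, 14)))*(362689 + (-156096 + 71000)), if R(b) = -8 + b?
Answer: 110685489669 + 1387965*sqrt(167) ≈ 1.1070e+11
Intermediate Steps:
q(A, X) = 17/14 (q(A, X) = 17*(1/14) = 17/14)
l = 5*sqrt(167) (l = 5*sqrt(97 + 70) = 5*sqrt(167) ≈ 64.614)
P(w, B) = -w + 5*sqrt(167) (P(w, B) = 5*sqrt(167) - w = -w + 5*sqrt(167))
(398724 + P(R(-1), q(22, 14)))*(362689 + (-156096 + 71000)) = (398724 + (-(-8 - 1) + 5*sqrt(167)))*(362689 + (-156096 + 71000)) = (398724 + (-1*(-9) + 5*sqrt(167)))*(362689 - 85096) = (398724 + (9 + 5*sqrt(167)))*277593 = (398733 + 5*sqrt(167))*277593 = 110685489669 + 1387965*sqrt(167)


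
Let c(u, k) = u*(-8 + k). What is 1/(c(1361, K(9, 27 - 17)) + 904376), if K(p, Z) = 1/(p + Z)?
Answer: 19/16977633 ≈ 1.1191e-6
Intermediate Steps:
K(p, Z) = 1/(Z + p)
1/(c(1361, K(9, 27 - 17)) + 904376) = 1/(1361*(-8 + 1/((27 - 17) + 9)) + 904376) = 1/(1361*(-8 + 1/(10 + 9)) + 904376) = 1/(1361*(-8 + 1/19) + 904376) = 1/(1361*(-151/19) + 904376) = 1/(-205511/19 + 904376) = 1/(16977633/19) = 19/16977633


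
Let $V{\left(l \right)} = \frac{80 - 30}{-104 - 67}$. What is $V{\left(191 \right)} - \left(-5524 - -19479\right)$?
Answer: $- \frac{2386355}{171} \approx -13955.0$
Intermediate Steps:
$V{\left(l \right)} = - \frac{50}{171}$ ($V{\left(l \right)} = \frac{50}{-171} = 50 \left(- \frac{1}{171}\right) = - \frac{50}{171}$)
$V{\left(191 \right)} - \left(-5524 - -19479\right) = - \frac{50}{171} - \left(-5524 - -19479\right) = - \frac{50}{171} - \left(-5524 + 19479\right) = - \frac{50}{171} - 13955 = - \frac{2386355}{171}$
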